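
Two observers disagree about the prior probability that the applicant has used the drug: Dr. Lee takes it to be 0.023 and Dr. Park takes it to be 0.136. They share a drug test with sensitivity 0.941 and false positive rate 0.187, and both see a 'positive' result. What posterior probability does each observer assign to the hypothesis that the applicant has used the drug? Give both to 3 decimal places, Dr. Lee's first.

The likelihood ratio for a 'positive' result is 0.941/0.187 = 5.0321.
Dr. Lee: prior odds 0.023/0.977 = 0.023541; posterior odds 0.11846; posterior probability 0.106.
Dr. Park: prior odds 0.136/0.864 = 0.15741; posterior odds 0.79209; posterior probability 0.442.

Dr. Lee: 0.106; Dr. Park: 0.442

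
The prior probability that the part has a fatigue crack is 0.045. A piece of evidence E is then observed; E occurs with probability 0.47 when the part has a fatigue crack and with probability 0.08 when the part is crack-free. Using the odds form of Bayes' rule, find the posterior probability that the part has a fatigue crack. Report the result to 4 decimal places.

Prior odds = 0.045/(1−0.045) = 0.047120. In log-odds, ln(0.047120) = -3.0550.
Add log likelihood ratio: ln(5.8750) = 1.7707.
Posterior log-odds = -1.2843, so posterior odds = exp(-1.2843) = 0.27683. Converting, P(H|E) = 0.27683/1.2768 = 0.2168.

Posterior probability ≈ 0.2168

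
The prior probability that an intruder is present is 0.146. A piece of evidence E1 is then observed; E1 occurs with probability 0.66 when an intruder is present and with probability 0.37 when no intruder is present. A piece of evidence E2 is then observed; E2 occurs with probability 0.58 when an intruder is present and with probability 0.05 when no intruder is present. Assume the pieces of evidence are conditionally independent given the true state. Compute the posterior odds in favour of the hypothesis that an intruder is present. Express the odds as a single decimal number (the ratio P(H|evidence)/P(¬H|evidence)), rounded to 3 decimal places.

Prior odds = 0.146/(1−0.146) = 0.17096. In log-odds, ln(0.17096) = -1.7663.
Add log likelihood ratios: ln(1.7838) + ln(11.600) = 3.0297.
Posterior log-odds = 1.2634, so posterior odds = exp(1.2634) = 3.5375.

Posterior odds ≈ 3.537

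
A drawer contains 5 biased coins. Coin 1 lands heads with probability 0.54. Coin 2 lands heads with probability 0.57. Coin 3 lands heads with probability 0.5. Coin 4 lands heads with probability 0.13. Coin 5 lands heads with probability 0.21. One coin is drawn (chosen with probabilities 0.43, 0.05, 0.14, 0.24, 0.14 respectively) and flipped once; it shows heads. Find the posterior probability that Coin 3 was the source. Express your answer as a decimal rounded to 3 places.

Posterior probability ≈ 0.179

Tabulate prior·likelihood by source: [1] prior 0.43, lik 0.54, product 0.2322; [2] prior 0.05, lik 0.57, product 0.02850; [3] prior 0.14, lik 0.5, product 0.07000; [4] prior 0.24, lik 0.13, product 0.03120; [5] prior 0.14, lik 0.21, product 0.02940.
Normalizing constant = 0.39130; the posterior for Coin 3 is its product over the sum, 0.07000/0.39130 = 0.179.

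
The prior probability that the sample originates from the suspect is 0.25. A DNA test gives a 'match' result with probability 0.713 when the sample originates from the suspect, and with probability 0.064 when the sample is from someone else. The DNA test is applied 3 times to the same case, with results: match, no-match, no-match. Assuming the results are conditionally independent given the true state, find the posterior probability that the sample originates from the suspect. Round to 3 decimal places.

Posterior P(H) ≈ 0.259

Let H be the event that the sample originates from the suspect; start with P(H) = 0.25. P('match'|H) = 0.713, P('match'|¬H) = 0.064.
Update on result 1 ('match'): P(H) ← 0.713·0.2500 / (0.713·0.2500 + 0.064·0.7500) = 0.17825/0.22625 = 0.7878.
Update on result 2 ('no-match'): P(H) ← 0.287·0.7878 / (0.287·0.7878 + 0.936·0.2122) = 0.22611/0.42469 = 0.5324.
Update on result 3 ('no-match'): P(H) ← 0.287·0.5324 / (0.287·0.5324 + 0.936·0.4676) = 0.15280/0.59046 = 0.2588.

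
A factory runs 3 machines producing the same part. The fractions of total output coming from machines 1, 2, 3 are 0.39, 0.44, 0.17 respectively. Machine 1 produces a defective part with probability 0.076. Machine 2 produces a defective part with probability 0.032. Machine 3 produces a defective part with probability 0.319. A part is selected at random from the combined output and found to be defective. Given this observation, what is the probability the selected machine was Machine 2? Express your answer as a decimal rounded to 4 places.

Tabulate prior·likelihood by source: [1] prior 0.39, lik 0.076, product 0.02964; [2] prior 0.44, lik 0.032, product 0.01408; [3] prior 0.17, lik 0.319, product 0.05423.
Normalizing constant = 0.097950; the posterior for Machine 2 is its product over the sum, 0.01408/0.097950 = 0.1437.

Posterior probability ≈ 0.1437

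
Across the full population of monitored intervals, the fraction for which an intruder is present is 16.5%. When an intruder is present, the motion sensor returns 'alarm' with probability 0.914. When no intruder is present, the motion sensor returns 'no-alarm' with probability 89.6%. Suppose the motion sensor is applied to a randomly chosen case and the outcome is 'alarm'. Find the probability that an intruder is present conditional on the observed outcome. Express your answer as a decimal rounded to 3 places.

P(H | E) ≈ 0.635

Let H be the event that an intruder is present. P(H) = 0.165, so P(¬H) = 0.835. With E the 'alarm' result, P(E|H) = 0.914 and P(E|¬H) = 0.104.
P(E) = 0.914·0.165 + 0.104·0.835 = 0.15081 + 0.086840 = 0.23765.
By Bayes' theorem, P(H|E) = 0.15081 / 0.23765 = 0.635.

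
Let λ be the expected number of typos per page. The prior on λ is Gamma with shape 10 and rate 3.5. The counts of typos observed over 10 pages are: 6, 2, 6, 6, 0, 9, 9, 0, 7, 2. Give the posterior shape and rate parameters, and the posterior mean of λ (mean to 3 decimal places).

Total count ∑xᵢ = 47 over n = 10 pages.
Gamma is conjugate to the Poisson likelihood: posterior is Gamma(shape = 10+47 = 57, rate = 3.5+10 = 13.5).
Posterior mean = shape/rate = 57/13.5 = 4.222.

Posterior: Gamma(shape=57, rate=13.5); mean ≈ 4.222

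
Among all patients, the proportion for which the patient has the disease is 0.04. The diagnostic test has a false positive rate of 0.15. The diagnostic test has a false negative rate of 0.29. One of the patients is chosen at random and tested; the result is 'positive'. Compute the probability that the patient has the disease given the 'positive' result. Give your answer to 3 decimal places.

Write H for 'the patient has the disease'. Prior odds H:¬H = 0.04/0.96 = 0.041667. For the 'positive' outcome, the likelihood ratio is 0.71/0.15 = 4.7333.
Posterior odds = 0.041667 × 4.7333 = 0.19722, so P(H|E) = 0.19722/(1+0.19722) = 0.165.

P(H | E) ≈ 0.165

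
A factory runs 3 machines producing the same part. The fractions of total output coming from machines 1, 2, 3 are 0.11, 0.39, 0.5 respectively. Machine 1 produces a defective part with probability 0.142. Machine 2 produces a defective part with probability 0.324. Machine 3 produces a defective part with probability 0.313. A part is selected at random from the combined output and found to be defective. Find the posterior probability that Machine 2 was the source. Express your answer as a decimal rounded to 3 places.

Posterior probability ≈ 0.423

P(defective|M1) = 0.142; P(defective|M2) = 0.324; P(defective|M3) = 0.313.
Prior × likelihood for each source: 0.11·0.142=0.01562, 0.39·0.324=0.1264, 0.5·0.313=0.1565. Summing gives P(defective) = 0.29848.
P(Machine 2 | defective) = 0.1264 / 0.29848 = 0.423.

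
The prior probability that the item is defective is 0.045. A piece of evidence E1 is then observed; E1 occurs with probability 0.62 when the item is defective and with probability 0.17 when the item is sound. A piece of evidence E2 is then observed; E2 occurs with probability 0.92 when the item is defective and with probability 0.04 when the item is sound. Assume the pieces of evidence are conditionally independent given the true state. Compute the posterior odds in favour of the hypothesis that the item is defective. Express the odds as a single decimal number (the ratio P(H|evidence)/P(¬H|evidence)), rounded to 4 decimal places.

Prior odds = 0.045/(1−0.045) = 0.047120. In log-odds, ln(0.047120) = -3.0550.
Add log likelihood ratios: ln(3.6471) + ln(23.000) = 4.4294.
Posterior log-odds = 1.3744, so posterior odds = exp(1.3744) = 3.9526.

Posterior odds ≈ 3.9526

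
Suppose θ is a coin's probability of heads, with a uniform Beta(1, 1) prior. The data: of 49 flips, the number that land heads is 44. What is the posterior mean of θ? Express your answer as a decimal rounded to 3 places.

Observing 44 successes and 5 failures updates Beta(1, 1) by adding the success and failure counts to the two shape parameters: α = 1+44 = 45, β = 1+5 = 6.
Posterior mean = α/(α+β) = 45/51 = 0.882.

Posterior mean ≈ 0.882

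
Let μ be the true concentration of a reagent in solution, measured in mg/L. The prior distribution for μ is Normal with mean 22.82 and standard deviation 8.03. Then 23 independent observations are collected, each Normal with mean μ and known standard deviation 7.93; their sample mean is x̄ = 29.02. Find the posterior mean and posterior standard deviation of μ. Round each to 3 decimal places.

Posterior mean ≈ 28.768; posterior SD ≈ 1.620

Prior precision 1/τ₀² = 1/8.03² = 0.0155085; data precision n/σ² = 23/7.93² = 0.365748.
Posterior precision = 0.0155085 + 0.365748 = 0.381256, giving posterior SD = 1/√0.381256 = 1.620.
Posterior mean = (0.0155085·22.82 + 0.365748·29.02) / 0.381256 = 28.768.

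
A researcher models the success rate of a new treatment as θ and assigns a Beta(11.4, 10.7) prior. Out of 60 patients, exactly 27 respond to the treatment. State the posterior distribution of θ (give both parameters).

The binomial likelihood is conjugate to the Beta prior: with 27 successes and 33 failures, the posterior is Beta(11.4+27, 10.7+33) = Beta(38.4, 43.7).

Posterior: Beta(38.4, 43.7)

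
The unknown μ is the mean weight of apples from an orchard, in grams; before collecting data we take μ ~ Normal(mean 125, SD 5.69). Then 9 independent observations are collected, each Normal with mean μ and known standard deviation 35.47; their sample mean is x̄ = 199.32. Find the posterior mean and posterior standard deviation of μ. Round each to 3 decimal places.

Posterior mean ≈ 138.976; posterior SD ≈ 5.127

Prior precision 1/τ₀² = 1/5.69² = 0.0308870; data precision n/σ² = 9/35.47² = 0.00715353.
Posterior precision = 0.0308870 + 0.00715353 = 0.0380405, giving posterior SD = 1/√0.0380405 = 5.127.
Posterior mean = (0.0308870·125 + 0.00715353·199.32) / 0.0380405 = 138.976.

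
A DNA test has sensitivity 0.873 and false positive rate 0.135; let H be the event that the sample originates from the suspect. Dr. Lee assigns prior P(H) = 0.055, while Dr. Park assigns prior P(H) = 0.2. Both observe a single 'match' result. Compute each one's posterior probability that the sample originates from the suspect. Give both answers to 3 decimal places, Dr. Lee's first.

The likelihood ratio for a 'match' result is 0.873/0.135 = 6.4667.
Dr. Lee: prior odds 0.055/0.945 = 0.058201; posterior odds 0.37637; posterior probability 0.273.
Dr. Park: prior odds 0.2/0.8 = 0.25000; posterior odds 1.6167; posterior probability 0.618.

Dr. Lee: 0.273; Dr. Park: 0.618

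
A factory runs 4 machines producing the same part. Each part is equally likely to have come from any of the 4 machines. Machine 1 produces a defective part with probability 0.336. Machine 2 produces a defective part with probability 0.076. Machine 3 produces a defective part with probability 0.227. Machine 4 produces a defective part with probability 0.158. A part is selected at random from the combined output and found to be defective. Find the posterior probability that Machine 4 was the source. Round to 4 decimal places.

Tabulate prior·likelihood by source: [1] prior 0.25, lik 0.336, product 0.08400; [2] prior 0.25, lik 0.076, product 0.01900; [3] prior 0.25, lik 0.227, product 0.05675; [4] prior 0.25, lik 0.158, product 0.03950.
Normalizing constant = 0.19925; the posterior for Machine 4 is its product over the sum, 0.03950/0.19925 = 0.1982.

Posterior probability ≈ 0.1982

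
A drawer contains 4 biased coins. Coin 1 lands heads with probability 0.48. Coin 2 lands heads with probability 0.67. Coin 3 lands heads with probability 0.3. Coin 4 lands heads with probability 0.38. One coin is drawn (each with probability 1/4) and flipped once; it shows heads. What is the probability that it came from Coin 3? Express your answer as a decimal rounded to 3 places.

Posterior probability ≈ 0.164

P(heads|C1) = 0.48; P(heads|C2) = 0.67; P(heads|C3) = 0.3; P(heads|C4) = 0.38.
Prior × likelihood for each source: 0.25·0.48=0.1200, 0.25·0.67=0.1675, 0.25·0.3=0.07500, 0.25·0.38=0.09500. Summing gives P(heads) = 0.45750.
P(Coin 3 | heads) = 0.07500 / 0.45750 = 0.164.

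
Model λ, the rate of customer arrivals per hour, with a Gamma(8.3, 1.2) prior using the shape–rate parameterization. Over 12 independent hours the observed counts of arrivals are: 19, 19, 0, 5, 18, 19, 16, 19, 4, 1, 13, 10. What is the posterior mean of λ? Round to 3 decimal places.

Total count ∑xᵢ = 143 over n = 12 hours.
Gamma is conjugate to the Poisson likelihood: posterior is Gamma(shape = 8.3+143 = 151.3, rate = 1.2+12 = 13.2).
E[λ | data] = 151.3/13.2 = 11.462.

Posterior mean ≈ 11.462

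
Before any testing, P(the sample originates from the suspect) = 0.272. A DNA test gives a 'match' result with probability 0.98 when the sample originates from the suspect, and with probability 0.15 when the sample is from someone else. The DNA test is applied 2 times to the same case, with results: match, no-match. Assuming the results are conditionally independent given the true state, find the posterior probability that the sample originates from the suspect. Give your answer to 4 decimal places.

Posterior P(H) ≈ 0.0543

With H the event that the sample originates from the suspect, the joint likelihood of the observed sequence is P(data|H) = 0.98·0.02 = 0.019600 and P(data|¬H) = 0.15·0.85 = 0.12750.
Bayes: P(H|data) = 0.272·0.019600 / (0.272·0.019600 + 0.728·0.12750) = 0.0053312/0.098151 = 0.0543.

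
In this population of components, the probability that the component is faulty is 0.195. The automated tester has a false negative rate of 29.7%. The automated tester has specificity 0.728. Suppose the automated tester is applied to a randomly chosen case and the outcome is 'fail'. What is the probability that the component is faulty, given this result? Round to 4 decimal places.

P(H | E) ≈ 0.3850

Write H for 'the component is faulty'. Prior odds H:¬H = 0.195/0.805 = 0.24224. For the 'fail' outcome, the likelihood ratio is 0.703/0.272 = 2.5846.
Posterior odds = 0.24224 × 2.5846 = 0.62607, so P(H|E) = 0.62607/(1+0.62607) = 0.3850.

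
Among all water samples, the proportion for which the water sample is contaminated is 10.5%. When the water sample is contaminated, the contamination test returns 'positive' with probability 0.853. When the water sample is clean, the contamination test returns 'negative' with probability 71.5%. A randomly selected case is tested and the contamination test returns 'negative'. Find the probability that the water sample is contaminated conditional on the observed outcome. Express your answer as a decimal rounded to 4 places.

P(H | E) ≈ 0.0236

Let H be the event that the water sample is contaminated. P(H) = 0.105, so P(¬H) = 0.895. With E the 'negative' result, P(E|H) = 0.147 and P(E|¬H) = 0.715.
P(E) = 0.147·0.105 + 0.715·0.895 = 0.015435 + 0.63992 = 0.65536.
By Bayes' theorem, P(H|E) = 0.015435 / 0.65536 = 0.0236.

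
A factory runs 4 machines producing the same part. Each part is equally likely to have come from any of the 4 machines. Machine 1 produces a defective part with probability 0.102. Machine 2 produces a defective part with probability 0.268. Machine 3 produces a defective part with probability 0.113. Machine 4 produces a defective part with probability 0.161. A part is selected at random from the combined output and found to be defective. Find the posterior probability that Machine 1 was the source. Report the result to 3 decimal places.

P(defective|M1) = 0.102; P(defective|M2) = 0.268; P(defective|M3) = 0.113; P(defective|M4) = 0.161.
Prior × likelihood for each source: 0.25·0.102=0.02550, 0.25·0.268=0.06700, 0.25·0.113=0.02825, 0.25·0.161=0.04025. Summing gives P(defective) = 0.16100.
P(Machine 1 | defective) = 0.02550 / 0.16100 = 0.158.

Posterior probability ≈ 0.158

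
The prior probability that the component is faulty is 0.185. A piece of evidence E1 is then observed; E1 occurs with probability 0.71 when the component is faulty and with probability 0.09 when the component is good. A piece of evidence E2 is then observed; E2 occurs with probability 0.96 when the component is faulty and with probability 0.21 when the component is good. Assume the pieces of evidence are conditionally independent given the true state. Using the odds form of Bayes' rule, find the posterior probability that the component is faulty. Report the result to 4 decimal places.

Posterior probability ≈ 0.8911

Prior odds = 0.185/(1−0.185) = 0.22699.
Likelihood ratio for E1 = 0.71/0.09 = 7.8889.
Likelihood ratio for E2 = 0.96/0.21 = 4.5714.
Posterior odds = prior odds × LR₁ × LR₂ = 8.1862.
Posterior probability = odds/(1+odds) = 8.1862/9.1862 = 0.8911.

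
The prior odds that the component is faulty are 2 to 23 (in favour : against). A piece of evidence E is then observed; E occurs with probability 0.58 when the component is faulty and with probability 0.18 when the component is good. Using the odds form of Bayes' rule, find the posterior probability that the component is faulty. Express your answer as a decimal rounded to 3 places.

Prior odds = 2/23 = 0.086957. In log-odds, ln(0.086957) = -2.4423.
Add log likelihood ratio: ln(3.2222) = 1.1701.
Posterior log-odds = -1.2723, so posterior odds = exp(-1.2723) = 0.28019. Converting, P(H|E) = 0.28019/1.2802 = 0.219.

Posterior probability ≈ 0.219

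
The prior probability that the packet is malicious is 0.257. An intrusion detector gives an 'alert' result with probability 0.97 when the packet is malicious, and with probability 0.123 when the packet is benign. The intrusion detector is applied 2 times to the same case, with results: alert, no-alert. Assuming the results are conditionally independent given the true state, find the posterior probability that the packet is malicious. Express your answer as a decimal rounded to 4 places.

Posterior P(H) ≈ 0.0853

Let H be the event that the packet is malicious; start with P(H) = 0.257. P('alert'|H) = 0.97, P('alert'|¬H) = 0.123.
Update on result 1 ('alert'): P(H) ← 0.97·0.2570 / (0.97·0.2570 + 0.123·0.7430) = 0.24929/0.34068 = 0.7317.
Update on result 2 ('no-alert'): P(H) ← 0.03·0.7317 / (0.03·0.7317 + 0.877·0.2683) = 0.021952/0.25721 = 0.0853.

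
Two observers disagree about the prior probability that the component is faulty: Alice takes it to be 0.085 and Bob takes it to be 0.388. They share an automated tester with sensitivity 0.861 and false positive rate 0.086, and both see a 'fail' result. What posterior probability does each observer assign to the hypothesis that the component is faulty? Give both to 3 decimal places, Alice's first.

Alice: 0.482; Bob: 0.864

The likelihood ratio for a 'fail' result is 0.861/0.086 = 10.012.
Alice: prior odds 0.085/0.915 = 0.092896; posterior odds 0.93004; posterior probability 0.482.
Bob: prior odds 0.388/0.612 = 0.63399; posterior odds 6.3472; posterior probability 0.864.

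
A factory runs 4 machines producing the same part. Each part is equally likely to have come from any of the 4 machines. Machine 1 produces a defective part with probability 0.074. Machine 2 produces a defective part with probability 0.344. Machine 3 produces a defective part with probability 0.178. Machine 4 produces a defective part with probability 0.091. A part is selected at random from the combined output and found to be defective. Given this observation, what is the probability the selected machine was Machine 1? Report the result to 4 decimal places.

Posterior probability ≈ 0.1077

Tabulate prior·likelihood by source: [1] prior 0.25, lik 0.074, product 0.01850; [2] prior 0.25, lik 0.344, product 0.08600; [3] prior 0.25, lik 0.178, product 0.04450; [4] prior 0.25, lik 0.091, product 0.02275.
Normalizing constant = 0.17175; the posterior for Machine 1 is its product over the sum, 0.01850/0.17175 = 0.1077.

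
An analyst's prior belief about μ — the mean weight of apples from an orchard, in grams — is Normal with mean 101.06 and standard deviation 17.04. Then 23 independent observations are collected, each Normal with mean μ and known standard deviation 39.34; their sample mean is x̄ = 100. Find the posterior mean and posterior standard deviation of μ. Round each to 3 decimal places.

Posterior mean ≈ 100.199; posterior SD ≈ 7.391

With known σ, the Normal prior is conjugate. Weight on the data is w = (n/σ²)/(n/σ² + 1/τ₀²) = 0.0148614/(0.0148614+0.00344398) = 0.81186.
Posterior mean = w·x̄ + (1−w)·μ₀ = 0.81186·100 + 0.18814·101.06 = 100.199. Posterior variance = 1/(0.0148614+0.00344398) = 54.6288, so SD = 7.391.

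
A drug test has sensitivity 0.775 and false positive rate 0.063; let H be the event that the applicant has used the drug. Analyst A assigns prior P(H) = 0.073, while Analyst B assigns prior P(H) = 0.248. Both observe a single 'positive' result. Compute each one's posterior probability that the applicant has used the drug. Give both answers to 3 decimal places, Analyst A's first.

Analyst A: 0.492; Analyst B: 0.802

P('+'|H) = 0.775, P('+'|¬H) = 0.063.
Analyst A: numerator 0.775·0.073 = 0.056575; evidence = 0.056575+0.063·0.927 = 0.11498; posterior = 0.492.
Analyst B: numerator 0.775·0.248 = 0.19220; evidence = 0.19220+0.063·0.752 = 0.23958; posterior = 0.802.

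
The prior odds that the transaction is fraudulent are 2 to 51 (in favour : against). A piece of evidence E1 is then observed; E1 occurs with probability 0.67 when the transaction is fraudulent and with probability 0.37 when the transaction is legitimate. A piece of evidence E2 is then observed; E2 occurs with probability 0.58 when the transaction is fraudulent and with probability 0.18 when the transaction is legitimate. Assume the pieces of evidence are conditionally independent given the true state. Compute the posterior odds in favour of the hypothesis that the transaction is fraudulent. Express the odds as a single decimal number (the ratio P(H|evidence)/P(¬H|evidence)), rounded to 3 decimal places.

Posterior odds ≈ 0.229

Prior odds = 2/51 = 0.039216. In log-odds, ln(0.039216) = -3.2387.
Add log likelihood ratios: ln(1.8108) + ln(3.2222) = 1.7638.
Posterior log-odds = -1.4748, so posterior odds = exp(-1.4748) = 0.22882.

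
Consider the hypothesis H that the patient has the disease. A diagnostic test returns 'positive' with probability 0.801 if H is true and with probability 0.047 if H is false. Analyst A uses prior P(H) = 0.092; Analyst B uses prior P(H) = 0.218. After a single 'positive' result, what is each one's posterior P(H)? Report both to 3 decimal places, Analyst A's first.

The likelihood ratio for a 'positive' result is 0.801/0.047 = 17.043.
Analyst A: prior odds 0.092/0.908 = 0.10132; posterior odds 1.7268; posterior probability 0.633.
Analyst B: prior odds 0.218/0.782 = 0.27877; posterior odds 4.7510; posterior probability 0.826.

Analyst A: 0.633; Analyst B: 0.826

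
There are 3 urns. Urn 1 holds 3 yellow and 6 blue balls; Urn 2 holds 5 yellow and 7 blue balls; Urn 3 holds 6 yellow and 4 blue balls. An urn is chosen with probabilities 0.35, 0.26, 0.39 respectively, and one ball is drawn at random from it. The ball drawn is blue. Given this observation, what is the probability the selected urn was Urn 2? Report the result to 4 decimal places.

Tabulate prior·likelihood by source: [1] prior 0.35, lik 0.6667, product 0.2333; [2] prior 0.26, lik 0.5833, product 0.1517; [3] prior 0.39, lik 0.4, product 0.1560.
Normalizing constant = 0.54100; the posterior for Urn 2 is its product over the sum, 0.1517/0.54100 = 0.2803.

Posterior probability ≈ 0.2803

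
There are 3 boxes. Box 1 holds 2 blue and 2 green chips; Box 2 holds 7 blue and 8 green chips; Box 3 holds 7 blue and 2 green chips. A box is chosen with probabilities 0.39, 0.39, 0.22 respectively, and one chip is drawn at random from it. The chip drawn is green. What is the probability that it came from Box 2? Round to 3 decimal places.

Posterior probability ≈ 0.460

P(green|Box 1) = 0.5; P(green|Box 2) = 0.5333; P(green|Box 3) = 0.2222.
Prior × likelihood for each source: 0.39·0.5=0.1950, 0.39·0.5333=0.2080, 0.22·0.2222=0.04889. Summing gives P(green) = 0.45189.
P(Box 2 | green) = 0.2080 / 0.45189 = 0.460.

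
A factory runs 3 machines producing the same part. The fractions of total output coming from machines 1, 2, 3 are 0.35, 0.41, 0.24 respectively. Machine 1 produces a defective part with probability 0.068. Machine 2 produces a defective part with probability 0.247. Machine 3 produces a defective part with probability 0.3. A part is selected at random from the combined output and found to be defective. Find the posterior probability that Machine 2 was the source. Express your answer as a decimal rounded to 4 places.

P(defective|M1) = 0.068; P(defective|M2) = 0.247; P(defective|M3) = 0.3.
Prior × likelihood for each source: 0.35·0.068=0.02380, 0.41·0.247=0.1013, 0.24·0.3=0.07200. Summing gives P(defective) = 0.19707.
P(Machine 2 | defective) = 0.1013 / 0.19707 = 0.5139.

Posterior probability ≈ 0.5139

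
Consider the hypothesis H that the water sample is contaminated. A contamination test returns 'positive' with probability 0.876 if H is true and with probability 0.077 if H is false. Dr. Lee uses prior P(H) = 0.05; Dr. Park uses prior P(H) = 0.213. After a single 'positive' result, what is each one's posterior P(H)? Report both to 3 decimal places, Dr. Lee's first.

Dr. Lee: 0.375; Dr. Park: 0.755

The likelihood ratio for a 'positive' result is 0.876/0.077 = 11.377.
Dr. Lee: prior odds 0.05/0.95 = 0.052632; posterior odds 0.59877; posterior probability 0.375.
Dr. Park: prior odds 0.213/0.787 = 0.27065; posterior odds 3.0791; posterior probability 0.755.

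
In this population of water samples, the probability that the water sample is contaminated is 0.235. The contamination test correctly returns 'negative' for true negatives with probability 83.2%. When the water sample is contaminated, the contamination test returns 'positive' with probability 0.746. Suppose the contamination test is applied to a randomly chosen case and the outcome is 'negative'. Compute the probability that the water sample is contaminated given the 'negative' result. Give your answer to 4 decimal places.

P(H | E) ≈ 0.0857

Write H for 'the water sample is contaminated'. Prior odds H:¬H = 0.235/0.765 = 0.30719. For the 'negative' outcome, the likelihood ratio is 0.254/0.832 = 0.30529.
Posterior odds = 0.30719 × 0.30529 = 0.093781, so P(H|E) = 0.093781/(1+0.093781) = 0.0857.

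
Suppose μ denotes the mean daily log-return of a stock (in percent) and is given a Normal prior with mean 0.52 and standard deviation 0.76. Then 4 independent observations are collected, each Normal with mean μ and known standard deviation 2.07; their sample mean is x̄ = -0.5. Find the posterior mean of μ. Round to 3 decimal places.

Posterior mean ≈ 0.163

With known σ, the Normal prior is conjugate. Weight on the data is w = (n/σ²)/(n/σ² + 1/τ₀²) = 0.933511/(0.933511+1.73130) = 0.35031.
Posterior mean = w·x̄ + (1−w)·μ₀ = 0.35031·-0.5 + 0.64969·0.52 = 0.163.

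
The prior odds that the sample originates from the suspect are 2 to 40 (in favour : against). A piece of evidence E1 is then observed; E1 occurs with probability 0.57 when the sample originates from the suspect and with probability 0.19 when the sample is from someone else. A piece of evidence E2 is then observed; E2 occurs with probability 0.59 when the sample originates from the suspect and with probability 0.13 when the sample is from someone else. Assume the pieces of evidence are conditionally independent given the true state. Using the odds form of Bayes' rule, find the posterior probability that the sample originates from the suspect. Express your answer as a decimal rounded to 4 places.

Posterior probability ≈ 0.4050

Prior odds = 2/40 = 0.050000. In log-odds, ln(0.050000) = -2.9957.
Add log likelihood ratios: ln(3.0000) + ln(4.5385) = 2.6112.
Posterior log-odds = -0.38453, so posterior odds = exp(-0.38453) = 0.68077. Converting, P(H|E) = 0.68077/1.6808 = 0.4050.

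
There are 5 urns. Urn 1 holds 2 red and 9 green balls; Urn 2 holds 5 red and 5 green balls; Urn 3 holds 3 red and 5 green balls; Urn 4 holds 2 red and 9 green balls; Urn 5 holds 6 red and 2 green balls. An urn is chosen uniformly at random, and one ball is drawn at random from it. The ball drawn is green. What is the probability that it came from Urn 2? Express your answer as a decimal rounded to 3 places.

Posterior probability ≈ 0.166

Tabulate prior·likelihood by source: [1] prior 0.2, lik 0.8182, product 0.1636; [2] prior 0.2, lik 0.5, product 0.1000; [3] prior 0.2, lik 0.625, product 0.1250; [4] prior 0.2, lik 0.8182, product 0.1636; [5] prior 0.2, lik 0.25, product 0.05000.
Normalizing constant = 0.60227; the posterior for Urn 2 is its product over the sum, 0.1000/0.60227 = 0.166.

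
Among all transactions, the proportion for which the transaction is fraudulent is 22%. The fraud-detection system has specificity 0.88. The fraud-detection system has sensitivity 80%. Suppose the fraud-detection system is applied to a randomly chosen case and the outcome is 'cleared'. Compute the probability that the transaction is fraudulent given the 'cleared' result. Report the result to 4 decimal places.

Let H be the event that the transaction is fraudulent. P(H) = 0.22, so P(¬H) = 0.78. With E the 'cleared' result, P(E|H) = 0.2 and P(E|¬H) = 0.88.
P(E) = 0.2·0.22 + 0.88·0.78 = 0.044000 + 0.68640 = 0.73040.
By Bayes' theorem, P(H|E) = 0.044000 / 0.73040 = 0.0602.

P(H | E) ≈ 0.0602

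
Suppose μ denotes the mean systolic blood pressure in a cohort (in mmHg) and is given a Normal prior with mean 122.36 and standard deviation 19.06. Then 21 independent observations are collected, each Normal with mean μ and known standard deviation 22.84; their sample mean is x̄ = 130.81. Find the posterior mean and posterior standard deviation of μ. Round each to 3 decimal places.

Posterior mean ≈ 130.269; posterior SD ≈ 4.822

Prior precision 1/τ₀² = 1/19.06² = 0.00275267; data precision n/σ² = 21/22.84² = 0.0402557.
Posterior precision = 0.00275267 + 0.0402557 = 0.0430083, giving posterior SD = 1/√0.0430083 = 4.822.
Posterior mean = (0.00275267·122.36 + 0.0402557·130.81) / 0.0430083 = 130.269.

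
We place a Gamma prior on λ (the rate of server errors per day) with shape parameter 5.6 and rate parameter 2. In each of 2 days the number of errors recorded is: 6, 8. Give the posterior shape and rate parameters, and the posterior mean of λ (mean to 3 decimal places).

Total count ∑xᵢ = 14 over n = 2 days.
Gamma is conjugate to the Poisson likelihood: posterior is Gamma(shape = 5.6+14 = 19.6, rate = 2+2 = 4).
E[λ | data] = 19.6/4 = 4.900.

Posterior: Gamma(shape=19.6, rate=4); mean ≈ 4.900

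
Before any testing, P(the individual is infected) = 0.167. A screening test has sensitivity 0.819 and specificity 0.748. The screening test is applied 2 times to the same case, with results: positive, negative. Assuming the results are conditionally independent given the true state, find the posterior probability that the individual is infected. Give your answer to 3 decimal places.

Let H be the event that the individual is infected; start with P(H) = 0.167. P('positive'|H) = 0.819, P('positive'|¬H) = 0.252.
Update on result 1 ('positive'): P(H) ← 0.819·0.1670 / (0.819·0.1670 + 0.252·0.8330) = 0.13677/0.34669 = 0.3945.
Update on result 2 ('negative'): P(H) ← 0.181·0.3945 / (0.181·0.3945 + 0.748·0.6055) = 0.071407/0.52431 = 0.1362.

Posterior P(H) ≈ 0.136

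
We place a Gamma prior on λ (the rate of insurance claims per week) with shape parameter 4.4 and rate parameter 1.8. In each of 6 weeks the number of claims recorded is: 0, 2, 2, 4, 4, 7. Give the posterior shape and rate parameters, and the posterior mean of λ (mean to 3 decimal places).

The Poisson likelihood adds the total count to the shape and the number of exposure periods to the rate. Here ∑xᵢ = 19 and n = 6, so shape 4.4→23.4 and rate 1.8→7.8.
E[λ | data] = 23.4/7.8 = 3.000.

Posterior: Gamma(shape=23.4, rate=7.8); mean ≈ 3.000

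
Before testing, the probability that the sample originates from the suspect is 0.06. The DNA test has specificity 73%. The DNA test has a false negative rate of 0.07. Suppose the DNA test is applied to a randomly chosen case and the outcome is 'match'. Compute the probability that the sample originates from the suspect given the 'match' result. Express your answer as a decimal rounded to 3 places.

Let H be the event that the sample originates from the suspect. P(H) = 0.06, so P(¬H) = 0.94. With E the 'match' result, P(E|H) = 0.93 and P(E|¬H) = 0.27.
P(E) = 0.93·0.06 + 0.27·0.94 = 0.055800 + 0.25380 = 0.30960.
By Bayes' theorem, P(H|E) = 0.055800 / 0.30960 = 0.180.

P(H | E) ≈ 0.180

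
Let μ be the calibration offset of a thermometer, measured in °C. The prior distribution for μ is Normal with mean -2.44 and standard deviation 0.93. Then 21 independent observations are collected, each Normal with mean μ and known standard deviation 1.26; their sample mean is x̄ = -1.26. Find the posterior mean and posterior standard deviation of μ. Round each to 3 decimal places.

Posterior mean ≈ -1.355; posterior SD ≈ 0.264

With known σ, the Normal prior is conjugate. Weight on the data is w = (n/σ²)/(n/σ² + 1/τ₀²) = 13.2275/(13.2275+1.15620) = 0.91962.
Posterior mean = w·x̄ + (1−w)·μ₀ = 0.91962·-1.26 + 0.080383·-2.44 = -1.355. Posterior variance = 1/(13.2275+1.15620) = 0.0695231, so SD = 0.264.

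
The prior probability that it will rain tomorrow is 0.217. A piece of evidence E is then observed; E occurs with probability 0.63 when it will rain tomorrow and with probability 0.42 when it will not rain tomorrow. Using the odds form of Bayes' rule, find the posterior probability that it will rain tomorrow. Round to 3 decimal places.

Prior odds = 0.217/(1−0.217) = 0.27714. In log-odds, ln(0.27714) = -1.2832.
Add log likelihood ratio: ln(1.5000) = 0.40547.
Posterior log-odds = -0.87777, so posterior odds = exp(-0.87777) = 0.41571. Converting, P(H|E) = 0.41571/1.4157 = 0.294.

Posterior probability ≈ 0.294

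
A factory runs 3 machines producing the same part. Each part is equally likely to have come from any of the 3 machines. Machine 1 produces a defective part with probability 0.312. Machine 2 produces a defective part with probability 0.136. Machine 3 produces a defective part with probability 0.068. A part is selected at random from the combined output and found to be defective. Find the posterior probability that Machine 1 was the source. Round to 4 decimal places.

Posterior probability ≈ 0.6047

P(defective|M1) = 0.312; P(defective|M2) = 0.136; P(defective|M3) = 0.068.
Prior × likelihood for each source: 0.333333·0.312=0.1040, 0.333333·0.136=0.04533, 0.333333·0.068=0.02267. Summing gives P(defective) = 0.17200.
P(Machine 1 | defective) = 0.1040 / 0.17200 = 0.6047.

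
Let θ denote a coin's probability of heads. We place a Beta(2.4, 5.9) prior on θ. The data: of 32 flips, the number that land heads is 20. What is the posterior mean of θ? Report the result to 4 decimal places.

Posterior mean ≈ 0.5558

Observing 20 successes and 12 failures updates Beta(2.4, 5.9) by adding the success and failure counts to the two shape parameters: α = 2.4+20 = 22.4, β = 5.9+12 = 17.9.
Posterior mean = α/(α+β) = 22.4/40.3 = 0.5558.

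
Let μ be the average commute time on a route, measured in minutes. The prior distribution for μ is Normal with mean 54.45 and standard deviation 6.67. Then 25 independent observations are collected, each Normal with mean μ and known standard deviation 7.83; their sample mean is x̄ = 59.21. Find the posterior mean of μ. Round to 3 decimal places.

With known σ, the Normal prior is conjugate. Weight on the data is w = (n/σ²)/(n/σ² + 1/τ₀²) = 0.407771/(0.407771+0.0224775) = 0.94776.
Posterior mean = w·x̄ + (1−w)·μ₀ = 0.94776·59.21 + 0.052243·54.45 = 58.961.

Posterior mean ≈ 58.961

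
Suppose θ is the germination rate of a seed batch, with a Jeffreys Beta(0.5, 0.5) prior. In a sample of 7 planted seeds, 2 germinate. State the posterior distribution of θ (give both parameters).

Observing 2 successes and 5 failures updates Beta(0.5, 0.5) by adding the success and failure counts to the two shape parameters: α = 0.5+2 = 2.5, β = 0.5+5 = 5.5.

Posterior: Beta(2.5, 5.5)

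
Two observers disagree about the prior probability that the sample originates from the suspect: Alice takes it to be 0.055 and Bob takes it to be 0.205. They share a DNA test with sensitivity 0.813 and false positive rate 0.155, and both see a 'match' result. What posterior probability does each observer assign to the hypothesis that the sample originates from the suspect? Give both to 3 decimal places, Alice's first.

Alice: 0.234; Bob: 0.575

The likelihood ratio for a 'match' result is 0.813/0.155 = 5.2452.
Alice: prior odds 0.055/0.945 = 0.058201; posterior odds 0.30527; posterior probability 0.234.
Bob: prior odds 0.205/0.795 = 0.25786; posterior odds 1.3525; posterior probability 0.575.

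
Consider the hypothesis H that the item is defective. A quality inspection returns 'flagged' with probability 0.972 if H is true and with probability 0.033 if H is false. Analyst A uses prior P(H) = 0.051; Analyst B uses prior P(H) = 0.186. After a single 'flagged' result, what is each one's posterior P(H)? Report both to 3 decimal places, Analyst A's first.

The likelihood ratio for a 'flagged' result is 0.972/0.033 = 29.455.
Analyst A: prior odds 0.051/0.949 = 0.053741; posterior odds 1.5829; posterior probability 0.613.
Analyst B: prior odds 0.186/0.814 = 0.22850; posterior odds 6.7304; posterior probability 0.871.

Analyst A: 0.613; Analyst B: 0.871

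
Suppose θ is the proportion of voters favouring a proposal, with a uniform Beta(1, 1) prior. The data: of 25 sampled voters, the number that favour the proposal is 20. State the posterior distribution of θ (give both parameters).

The binomial likelihood is conjugate to the Beta prior: with 20 successes and 5 failures, the posterior is Beta(1+20, 1+5) = Beta(21, 6).

Posterior: Beta(21, 6)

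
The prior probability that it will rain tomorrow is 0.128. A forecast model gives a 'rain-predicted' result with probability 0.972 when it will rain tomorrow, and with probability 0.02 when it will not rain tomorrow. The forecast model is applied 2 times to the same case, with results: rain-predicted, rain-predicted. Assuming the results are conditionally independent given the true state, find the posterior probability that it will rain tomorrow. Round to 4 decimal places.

Posterior P(H) ≈ 0.9971

With H the event that it will rain tomorrow, the joint likelihood of the observed sequence is P(data|H) = 0.972·0.972 = 0.94478 and P(data|¬H) = 0.02·0.02 = 0.00040000.
Bayes: P(H|data) = 0.128·0.94478 / (0.128·0.94478 + 0.872·0.00040000) = 0.12093/0.12128 = 0.9971.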